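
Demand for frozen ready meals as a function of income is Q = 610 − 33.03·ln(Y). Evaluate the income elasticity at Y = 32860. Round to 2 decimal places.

At Y = 32860: Q = 266.488.
dQ/dY = -33.03/Y = -0.00100517 at this income.
η = (dQ/dY)·(Y/Q) = -0.00100517 × (32860/266.488) = -0.12.

-0.12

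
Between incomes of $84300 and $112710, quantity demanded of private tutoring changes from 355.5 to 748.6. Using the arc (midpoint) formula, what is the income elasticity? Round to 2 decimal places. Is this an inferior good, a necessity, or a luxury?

2.47 (luxury)

ΔQ = 748.6 − 355.5 = 393.1; midpoint Q̄ = (355.5 + 748.6)/2 = 552.05.
ΔI = 112710 − 84300 = 28410; midpoint Ī = (84300 + 112710)/2 = 98505.
η = (ΔQ/Q̄) ÷ (ΔI/Ī) = (393.1/552.05) ÷ (28410/98505) = 2.47.
η > 1 ⇒ luxury.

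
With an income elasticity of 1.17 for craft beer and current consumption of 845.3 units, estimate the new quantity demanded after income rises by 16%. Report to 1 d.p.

%ΔQ ≈ η × %ΔI = 1.17 × 16% = 18.72%.
New Q ≈ 845.3 × (1 + 0.1872) = 1003.5.

1003.5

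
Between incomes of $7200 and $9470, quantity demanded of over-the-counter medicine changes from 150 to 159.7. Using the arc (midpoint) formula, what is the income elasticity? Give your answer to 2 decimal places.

ΔQ = 159.7 − 150 = 9.7; midpoint Q̄ = (150 + 159.7)/2 = 154.85.
ΔI = 9470 − 7200 = 2270; midpoint Ī = (7200 + 9470)/2 = 8335.
η = (ΔQ/Q̄) ÷ (ΔI/Ī) = (9.7/154.85) ÷ (2270/8335) = 0.23.

0.23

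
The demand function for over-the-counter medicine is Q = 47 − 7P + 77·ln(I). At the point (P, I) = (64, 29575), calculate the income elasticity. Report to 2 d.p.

At P = 64, I = 29575: Q = 391.691.
Holding P constant, ∂Q/∂I = 77/I = 0.00260355.
η_I = (∂Q/∂I)·(I/Q) = 0.00260355 × (29575/391.691) = 0.20.

0.20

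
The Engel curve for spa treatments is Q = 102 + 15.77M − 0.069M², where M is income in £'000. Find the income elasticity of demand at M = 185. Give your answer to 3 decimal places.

-2.744

At M = 185: Q = 657.9250.
dQ/dM = 15.77 − 0.138M = -9.76000.
η = (dQ/dM)·(M/Q) = -9.76000 × (185/657.9250) = -2.744.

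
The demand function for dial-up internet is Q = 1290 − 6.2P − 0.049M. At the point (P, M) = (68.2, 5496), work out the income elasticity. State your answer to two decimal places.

At P = 68.2, M = 5496: Q = 597.856.
Holding P constant, ∂Q/∂M = −0.049.
η_M = (∂Q/∂M)·(M/Q) = -0.049 × (5496/597.856) = -0.45.

-0.45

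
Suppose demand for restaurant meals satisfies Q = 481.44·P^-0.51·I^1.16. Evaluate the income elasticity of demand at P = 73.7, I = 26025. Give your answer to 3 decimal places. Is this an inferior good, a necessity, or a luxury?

1.160 (luxury)

For a multiplicative demand Q = A·P^α·I^β, the income elasticity is β everywhere.
Here β = 1.16, so η = 1.160.
Since η > 1, this is a luxury.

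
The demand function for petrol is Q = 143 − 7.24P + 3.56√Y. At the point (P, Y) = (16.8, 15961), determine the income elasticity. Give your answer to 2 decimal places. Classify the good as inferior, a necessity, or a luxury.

At P = 16.8, Y = 15961: Q = 471.127.
Holding P constant, ∂Q/∂Y = 3.56/(2√Y) = 0.0140893.
η_Y = (∂Q/∂Y)·(Y/Q) = 0.0140893 × (15961/471.127) = 0.48.
Since 0 < η < 1, this is a necessity.

0.48 (necessity)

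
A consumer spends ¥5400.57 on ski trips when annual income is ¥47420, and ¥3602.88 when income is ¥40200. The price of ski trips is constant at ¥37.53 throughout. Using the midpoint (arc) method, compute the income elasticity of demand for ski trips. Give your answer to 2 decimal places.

2.42

With a constant price, Q₁ = 5400.57/37.53 = 143.900 and Q₂ = 3602.88/37.53 = 96.000 (equivalently, work directly with expenditure since P cancels).
Midpoint %ΔQ = (3602.88 − 5400.57)/4501.73 = -0.39933; midpoint %ΔI = (40200 − 47420)/43810 = -0.16480.
η = -0.39933 / -0.16480 = 2.42.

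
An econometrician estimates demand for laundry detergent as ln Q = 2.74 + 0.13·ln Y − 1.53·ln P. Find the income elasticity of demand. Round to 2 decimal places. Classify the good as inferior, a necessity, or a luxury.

In a log-linear demand, the coefficient on ln Y is the income elasticity.
So η = 0.13.
0 < η < 1 ⇒ necessity.

0.13 (necessity)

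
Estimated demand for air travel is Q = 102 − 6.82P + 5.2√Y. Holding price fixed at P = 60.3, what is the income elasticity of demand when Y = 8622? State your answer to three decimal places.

1.391

At P = 60.3, Y = 8622: Q = 173.599.
Holding P constant, ∂Q/∂Y = 5.2/(2√Y) = 0.0280007.
η_Y = (∂Q/∂Y)·(Y/Q) = 0.0280007 × (8622/173.599) = 1.391.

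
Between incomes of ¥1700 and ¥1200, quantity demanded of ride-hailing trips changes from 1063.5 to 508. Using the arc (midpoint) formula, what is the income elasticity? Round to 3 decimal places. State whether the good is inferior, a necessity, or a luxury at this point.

ΔQ = 508 − 1063.5 = -555.5; midpoint Q̄ = (1063.5 + 508)/2 = 785.75.
ΔI = 1200 − 1700 = -500; midpoint Ī = (1700 + 1200)/2 = 1450.
η = (ΔQ/Q̄) ÷ (ΔI/Ī) = (-555.5/785.75) ÷ (-500/1450) = 2.050.
η > 1 ⇒ luxury.

2.050 (luxury)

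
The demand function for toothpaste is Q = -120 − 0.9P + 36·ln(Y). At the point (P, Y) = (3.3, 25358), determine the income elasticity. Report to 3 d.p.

0.149

At P = 3.3, Y = 25358: Q = 242.101.
Holding P constant, ∂Q/∂Y = 36/Y = 0.00141967.
η_Y = (∂Q/∂Y)·(Y/Q) = 0.00141967 × (25358/242.101) = 0.149.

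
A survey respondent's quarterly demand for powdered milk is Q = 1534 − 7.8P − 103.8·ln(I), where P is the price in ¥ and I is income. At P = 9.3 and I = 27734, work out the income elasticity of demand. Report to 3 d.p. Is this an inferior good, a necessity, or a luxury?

At P = 9.3, I = 27734: Q = 399.543.
Holding P constant, ∂Q/∂I = -103.8/I = -0.0037427.
η_I = (∂Q/∂I)·(I/Q) = -0.0037427 × (27734/399.543) = -0.260.
Since η < 0, this is an inferior good.

-0.260 (inferior good)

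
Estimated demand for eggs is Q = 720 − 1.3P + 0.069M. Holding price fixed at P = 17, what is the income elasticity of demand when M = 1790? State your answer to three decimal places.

At P = 17, M = 1790: Q = 821.410.
Holding P constant, ∂Q/∂M = 0.069.
η_M = (∂Q/∂M)·(M/Q) = 0.069 × (1790/821.410) = 0.150.

0.150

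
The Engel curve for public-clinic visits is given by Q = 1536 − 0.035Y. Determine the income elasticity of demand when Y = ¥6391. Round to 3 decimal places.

-0.170

At Y = 6391: Q = 1312.315.
dQ/dY = −0.035.
η = (dQ/dY)·(Y/Q) = -0.035 × (6391/1312.315) = -0.170.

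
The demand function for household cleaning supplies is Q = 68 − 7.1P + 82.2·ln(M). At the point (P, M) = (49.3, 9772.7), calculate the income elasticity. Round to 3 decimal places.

0.174

At P = 49.3, M = 9772.7: Q = 473.170.
Holding P constant, ∂Q/∂M = 82.2/M = 0.00841119.
η_M = (∂Q/∂M)·(M/Q) = 0.00841119 × (9772.7/473.170) = 0.174.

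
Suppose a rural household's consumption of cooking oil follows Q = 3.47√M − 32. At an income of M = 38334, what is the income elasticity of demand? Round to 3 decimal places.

At M = 38334: Q = 647.394.
dQ/dM = 3.47/(2√M) = 0.0088615 at this income.
η = (dQ/dM)·(M/Q) = 0.0088615 × (38334/647.394) = 0.525.

0.525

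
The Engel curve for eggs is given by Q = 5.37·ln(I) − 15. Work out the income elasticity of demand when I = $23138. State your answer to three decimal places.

0.138

At I = 23138: Q = 38.964.
dQ/dI = 5.37/I = 0.000232086 at this income.
η = (dQ/dI)·(I/Q) = 0.000232086 × (23138/38.964) = 0.138.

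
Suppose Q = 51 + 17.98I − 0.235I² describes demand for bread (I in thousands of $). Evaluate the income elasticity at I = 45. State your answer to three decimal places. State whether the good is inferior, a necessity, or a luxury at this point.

At I = 45: Q = 384.2250.
dQ/dI = 17.98 − 0.47I = -3.17000.
η = (dQ/dI)·(I/Q) = -3.17000 × (45/384.2250) = -0.371.
η < 0 ⇒ inferior good.

-0.371 (inferior good)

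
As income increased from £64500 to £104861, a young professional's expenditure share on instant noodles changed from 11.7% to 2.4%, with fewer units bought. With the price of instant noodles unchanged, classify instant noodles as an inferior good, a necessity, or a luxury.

inferior good

Quantity demanded falls as income rises, so η < 0.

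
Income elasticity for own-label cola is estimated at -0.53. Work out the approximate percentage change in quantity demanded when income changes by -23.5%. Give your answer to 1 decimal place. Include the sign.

%ΔQ ≈ η × %ΔI = -0.53 × (-23.5%) = 12.5%.

12.5%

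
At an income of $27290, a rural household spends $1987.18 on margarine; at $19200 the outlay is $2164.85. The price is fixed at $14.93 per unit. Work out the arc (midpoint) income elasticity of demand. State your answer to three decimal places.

-0.246

With a constant price, Q₁ = 1987.18/14.93 = 133.100 and Q₂ = 2164.85/14.93 = 145.000 (equivalently, work directly with expenditure since P cancels).
Midpoint %ΔQ = (2164.85 − 1987.18)/2076.02 = 0.08558; midpoint %ΔI = (19200 − 27290)/23245 = -0.34803.
η = 0.08558 / -0.34803 = -0.246.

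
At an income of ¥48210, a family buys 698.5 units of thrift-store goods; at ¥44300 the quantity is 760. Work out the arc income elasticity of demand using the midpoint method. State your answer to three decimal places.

-0.998

ΔQ = 760 − 698.5 = 61.5; midpoint Q̄ = (698.5 + 760)/2 = 729.25.
ΔI = 44300 − 48210 = -3910; midpoint Ī = (48210 + 44300)/2 = 46255.
η = (ΔQ/Q̄) ÷ (ΔI/Ī) = (61.5/729.25) ÷ (-3910/46255) = -0.998.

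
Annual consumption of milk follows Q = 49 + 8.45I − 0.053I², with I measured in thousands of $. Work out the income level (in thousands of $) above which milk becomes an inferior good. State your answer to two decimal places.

79.72

dQ/dI = 8.45 − 0.106I.
The good is inferior where dQ/dI < 0. Setting dQ/dI = 0 gives I = 8.45 / 0.106 = 79.72.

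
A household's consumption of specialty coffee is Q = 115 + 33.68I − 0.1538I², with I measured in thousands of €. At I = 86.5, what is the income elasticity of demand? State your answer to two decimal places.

At I = 86.5: Q = 1877.5500.
dQ/dI = 33.68 − 0.3076I = 7.07260.
η = (dQ/dI)·(I/Q) = 7.07260 × (86.5/1877.5500) = 0.33.

0.33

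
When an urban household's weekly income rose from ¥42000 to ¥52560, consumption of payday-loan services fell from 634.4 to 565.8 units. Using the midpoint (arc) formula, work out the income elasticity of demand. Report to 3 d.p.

-0.512

ΔQ = 565.8 − 634.4 = -68.6; midpoint Q̄ = (634.4 + 565.8)/2 = 600.1.
ΔI = 52560 − 42000 = 10560; midpoint Ī = (42000 + 52560)/2 = 47280.
η = (ΔQ/Q̄) ÷ (ΔI/Ī) = (-68.6/600.1) ÷ (10560/47280) = -0.512.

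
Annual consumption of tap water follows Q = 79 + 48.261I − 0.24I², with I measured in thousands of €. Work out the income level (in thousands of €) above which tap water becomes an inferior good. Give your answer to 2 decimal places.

dQ/dI = 48.261 − 0.48I.
The good is inferior where dQ/dI < 0. Setting dQ/dI = 0 gives I = 48.261 / 0.48 = 100.54.

100.54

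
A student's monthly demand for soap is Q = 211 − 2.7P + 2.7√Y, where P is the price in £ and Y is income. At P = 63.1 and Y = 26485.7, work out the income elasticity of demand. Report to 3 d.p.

0.458

At P = 63.1, Y = 26485.7: Q = 480.040.
Holding P constant, ∂Q/∂Y = 2.7/(2√Y) = 0.00829522.
η_Y = (∂Q/∂Y)·(Y/Q) = 0.00829522 × (26485.7/480.040) = 0.458.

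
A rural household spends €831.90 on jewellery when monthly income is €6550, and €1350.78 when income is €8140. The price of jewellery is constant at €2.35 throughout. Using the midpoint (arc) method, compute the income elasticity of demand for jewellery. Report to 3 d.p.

2.196

With a constant price, Q₁ = 831.90/2.35 = 354.000 and Q₂ = 1350.78/2.35 = 574.800 (equivalently, work directly with expenditure since P cancels).
Midpoint %ΔQ = (1350.78 − 831.90)/1091.34 = 0.47545; midpoint %ΔI = (8140 − 6550)/7345 = 0.21647.
η = 0.47545 / 0.21647 = 2.196.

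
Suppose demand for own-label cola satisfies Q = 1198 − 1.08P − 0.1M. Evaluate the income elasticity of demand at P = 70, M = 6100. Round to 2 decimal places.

At P = 70, M = 6100: Q = 512.400.
Holding P constant, ∂Q/∂M = −0.1.
η_M = (∂Q/∂M)·(M/Q) = -0.1 × (6100/512.400) = -1.19.

-1.19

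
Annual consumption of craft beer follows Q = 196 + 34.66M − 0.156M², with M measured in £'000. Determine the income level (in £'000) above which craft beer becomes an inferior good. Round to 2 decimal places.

dQ/dM = 34.66 − 0.312M.
The good is inferior where dQ/dM < 0. Setting dQ/dM = 0 gives M = 34.66 / 0.312 = 111.09.

111.09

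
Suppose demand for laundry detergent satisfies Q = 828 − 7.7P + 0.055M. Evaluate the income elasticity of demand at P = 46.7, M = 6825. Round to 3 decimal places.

At P = 46.7, M = 6825: Q = 843.785.
Holding P constant, ∂Q/∂M = 0.055.
η_M = (∂Q/∂M)·(M/Q) = 0.055 × (6825/843.785) = 0.445.

0.445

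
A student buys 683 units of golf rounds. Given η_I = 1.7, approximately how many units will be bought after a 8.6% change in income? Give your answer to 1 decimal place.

%ΔQ ≈ η × %ΔI = 1.7 × 8.6% = 14.62%.
New Q ≈ 683 × (1 + 0.1462) = 782.9.

782.9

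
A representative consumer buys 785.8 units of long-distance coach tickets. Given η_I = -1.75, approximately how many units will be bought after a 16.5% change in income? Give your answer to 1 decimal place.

%ΔQ ≈ η × %ΔI = -1.75 × 16.5% = -28.875%.
New Q ≈ 785.8 × (1 − 0.28875) = 558.9.

558.9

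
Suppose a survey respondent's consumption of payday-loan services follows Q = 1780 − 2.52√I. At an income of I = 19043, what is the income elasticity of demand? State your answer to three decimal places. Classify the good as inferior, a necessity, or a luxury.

-0.121 (inferior good)

At I = 19043: Q = 1432.249.
dQ/dI = -2.52/(2√I) = -0.00913067 at this income.
η = (dQ/dI)·(I/Q) = -0.00913067 × (19043/1432.249) = -0.121.
Since η < 0, the good is an inferior good.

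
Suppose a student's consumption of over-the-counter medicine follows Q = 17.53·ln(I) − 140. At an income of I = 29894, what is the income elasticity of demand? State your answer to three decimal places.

At I = 29894: Q = 40.654.
dQ/dI = 17.53/I = 0.000586405 at this income.
η = (dQ/dI)·(I/Q) = 0.000586405 × (29894/40.654) = 0.431.

0.431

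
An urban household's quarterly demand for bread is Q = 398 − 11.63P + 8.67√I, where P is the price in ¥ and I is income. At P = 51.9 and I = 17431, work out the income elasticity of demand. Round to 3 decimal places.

At P = 51.9, I = 17431: Q = 939.073.
Holding P constant, ∂Q/∂I = 8.67/(2√I) = 0.0328343.
η_I = (∂Q/∂I)·(I/Q) = 0.0328343 × (17431/939.073) = 0.609.

0.609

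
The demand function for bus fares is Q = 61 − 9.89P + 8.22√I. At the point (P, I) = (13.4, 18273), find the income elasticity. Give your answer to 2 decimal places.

At P = 13.4, I = 18273: Q = 1039.634.
Holding P constant, ∂Q/∂I = 8.22/(2√I) = 0.0304044.
η_I = (∂Q/∂I)·(I/Q) = 0.0304044 × (18273/1039.634) = 0.53.

0.53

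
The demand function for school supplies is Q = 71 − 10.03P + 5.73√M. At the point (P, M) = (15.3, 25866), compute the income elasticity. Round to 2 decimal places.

At P = 15.3, M = 25866: Q = 839.092.
Holding P constant, ∂Q/∂M = 5.73/(2√M) = 0.0178139.
η_M = (∂Q/∂M)·(M/Q) = 0.0178139 × (25866/839.092) = 0.55.

0.55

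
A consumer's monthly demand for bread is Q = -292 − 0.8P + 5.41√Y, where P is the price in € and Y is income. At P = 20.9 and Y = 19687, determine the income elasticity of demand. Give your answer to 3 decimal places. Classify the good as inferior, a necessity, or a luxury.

At P = 20.9, Y = 19687: Q = 450.359.
Holding P constant, ∂Q/∂Y = 5.41/(2√Y) = 0.0192787.
η_Y = (∂Q/∂Y)·(Y/Q) = 0.0192787 × (19687/450.359) = 0.843.
Since 0 < η < 1, this is a necessity.

0.843 (necessity)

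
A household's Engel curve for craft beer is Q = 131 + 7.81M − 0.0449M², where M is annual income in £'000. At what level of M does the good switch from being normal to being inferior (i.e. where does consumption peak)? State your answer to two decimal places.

86.97

dQ/dM = 7.81 − 0.0898M.
The good is inferior where dQ/dM < 0. Setting dQ/dM = 0 gives M = 7.81 / 0.0898 = 86.97.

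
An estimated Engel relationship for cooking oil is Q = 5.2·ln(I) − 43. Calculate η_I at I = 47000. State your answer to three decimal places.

0.402

At I = 47000: Q = 12.941.
dQ/dI = 5.2/I = 0.000110638 at this income.
η = (dQ/dI)·(I/Q) = 0.000110638 × (47000/12.941) = 0.402.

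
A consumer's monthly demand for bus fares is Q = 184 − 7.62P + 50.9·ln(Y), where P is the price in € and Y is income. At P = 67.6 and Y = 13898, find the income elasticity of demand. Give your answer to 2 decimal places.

0.33

At P = 67.6, Y = 13898: Q = 154.449.
Holding P constant, ∂Q/∂Y = 50.9/Y = 0.0036624.
η_Y = (∂Q/∂Y)·(Y/Q) = 0.0036624 × (13898/154.449) = 0.33.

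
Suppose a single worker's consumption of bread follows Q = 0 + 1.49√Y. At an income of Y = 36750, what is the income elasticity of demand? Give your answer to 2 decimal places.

0.50

At Y = 36750: Q = 285.637.
dQ/dY = 1.49/(2√Y) = 0.00388622 at this income.
η = (dQ/dY)·(Y/Q) = 0.00388622 × (36750/285.637) = 0.50.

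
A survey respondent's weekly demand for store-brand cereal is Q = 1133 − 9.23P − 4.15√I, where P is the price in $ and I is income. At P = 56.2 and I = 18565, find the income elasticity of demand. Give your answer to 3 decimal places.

At P = 56.2, I = 18565: Q = 48.822.
Holding P constant, ∂Q/∂I = -4.15/(2√I) = -0.015229.
η_I = (∂Q/∂I)·(I/Q) = -0.015229 × (18565/48.822) = -5.791.

-5.791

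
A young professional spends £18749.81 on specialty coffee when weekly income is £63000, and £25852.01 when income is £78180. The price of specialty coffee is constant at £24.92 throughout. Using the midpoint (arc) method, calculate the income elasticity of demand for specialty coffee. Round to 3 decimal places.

1.481

With a constant price, Q₁ = 18749.81/24.92 = 752.400 and Q₂ = 25852.01/24.92 = 1037.400 (equivalently, work directly with expenditure since P cancels).
Midpoint %ΔQ = (25852.01 − 18749.81)/22300.91 = 0.31847; midpoint %ΔI = (78180 − 63000)/70590 = 0.21504.
η = 0.31847 / 0.21504 = 1.481.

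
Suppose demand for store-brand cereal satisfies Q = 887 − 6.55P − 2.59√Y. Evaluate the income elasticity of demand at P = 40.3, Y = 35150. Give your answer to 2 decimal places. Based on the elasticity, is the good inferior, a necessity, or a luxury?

At P = 40.3, Y = 35150: Q = 137.453.
Holding P constant, ∂Q/∂Y = -2.59/(2√Y) = -0.00690728.
η_Y = (∂Q/∂Y)·(Y/Q) = -0.00690728 × (35150/137.453) = -1.77.
Since η < 0, this is an inferior good.

-1.77 (inferior good)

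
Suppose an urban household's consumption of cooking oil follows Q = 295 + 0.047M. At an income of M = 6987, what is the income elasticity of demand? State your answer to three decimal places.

At M = 6987: Q = 623.389.
dQ/dM = 0.047.
η = (dQ/dM)·(M/Q) = 0.047 × (6987/623.389) = 0.527.

0.527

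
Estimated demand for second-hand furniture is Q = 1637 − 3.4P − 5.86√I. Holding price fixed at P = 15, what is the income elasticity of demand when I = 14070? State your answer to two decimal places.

At P = 15, I = 14070: Q = 890.904.
Holding P constant, ∂Q/∂I = -5.86/(2√I) = -0.0247013.
η_I = (∂Q/∂I)·(I/Q) = -0.0247013 × (14070/890.904) = -0.39.

-0.39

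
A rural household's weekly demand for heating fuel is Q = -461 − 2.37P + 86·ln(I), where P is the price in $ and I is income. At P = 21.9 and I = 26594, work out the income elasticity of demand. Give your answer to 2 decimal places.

0.24

At P = 21.9, I = 26594: Q = 363.303.
Holding P constant, ∂Q/∂I = 86/I = 0.00323381.
η_I = (∂Q/∂I)·(I/Q) = 0.00323381 × (26594/363.303) = 0.24.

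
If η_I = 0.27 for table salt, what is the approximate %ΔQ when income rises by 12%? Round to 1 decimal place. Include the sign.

%ΔQ ≈ η × %ΔI = 0.27 × 12% = 3.2%.

3.2%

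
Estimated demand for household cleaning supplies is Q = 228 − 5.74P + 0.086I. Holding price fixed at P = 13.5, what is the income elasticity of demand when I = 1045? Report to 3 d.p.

At P = 13.5, I = 1045: Q = 240.380.
Holding P constant, ∂Q/∂I = 0.086.
η_I = (∂Q/∂I)·(I/Q) = 0.086 × (1045/240.380) = 0.374.

0.374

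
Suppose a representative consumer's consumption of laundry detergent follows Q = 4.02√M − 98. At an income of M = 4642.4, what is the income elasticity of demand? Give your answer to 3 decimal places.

0.779

At M = 4642.4: Q = 175.903.
dQ/dM = 4.02/(2√M) = 0.0295002 at this income.
η = (dQ/dM)·(M/Q) = 0.0295002 × (4642.4/175.903) = 0.779.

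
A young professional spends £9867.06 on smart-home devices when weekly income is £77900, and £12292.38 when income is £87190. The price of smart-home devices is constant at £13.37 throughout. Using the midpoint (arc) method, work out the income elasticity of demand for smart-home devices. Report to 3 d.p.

With a constant price, Q₁ = 9867.06/13.37 = 738.000 and Q₂ = 12292.38/13.37 = 919.400 (equivalently, work directly with expenditure since P cancels).
Midpoint %ΔQ = (12292.38 − 9867.06)/11079.72 = 0.21890; midpoint %ΔI = (87190 − 77900)/82545 = 0.11254.
η = 0.21890 / 0.11254 = 1.945.

1.945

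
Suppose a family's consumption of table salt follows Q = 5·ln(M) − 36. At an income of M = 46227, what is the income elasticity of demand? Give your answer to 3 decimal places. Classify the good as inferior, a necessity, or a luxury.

At M = 46227: Q = 17.707.
dQ/dM = 5/M = 0.000108162 at this income.
η = (dQ/dM)·(M/Q) = 0.000108162 × (46227/17.707) = 0.282.
Since 0 < η < 1, the good is a necessity.

0.282 (necessity)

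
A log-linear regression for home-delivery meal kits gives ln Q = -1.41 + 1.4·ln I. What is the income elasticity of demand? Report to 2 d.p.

1.40

In a log-linear demand, the coefficient on ln I is the income elasticity.
So η = 1.40.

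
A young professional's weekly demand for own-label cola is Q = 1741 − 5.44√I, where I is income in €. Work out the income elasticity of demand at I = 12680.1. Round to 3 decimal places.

At I = 12680.1: Q = 1128.424.
dQ/dI = -5.44/(2√I) = -0.024155 at this income.
η = (dQ/dI)·(I/Q) = -0.024155 × (12680.1/1128.424) = -0.271.

-0.271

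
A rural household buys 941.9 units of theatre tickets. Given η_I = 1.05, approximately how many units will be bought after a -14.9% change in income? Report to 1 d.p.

794.5

%ΔQ ≈ η × %ΔI = 1.05 × (-14.9%) = -15.645%.
New Q ≈ 941.9 × (1 − 0.15645) = 794.5.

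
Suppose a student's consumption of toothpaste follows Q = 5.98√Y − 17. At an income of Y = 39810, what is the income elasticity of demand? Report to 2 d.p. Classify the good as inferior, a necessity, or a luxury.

At Y = 39810: Q = 1176.156.
dQ/dY = 5.98/(2√Y) = 0.0149856 at this income.
η = (dQ/dY)·(Y/Q) = 0.0149856 × (39810/1176.156) = 0.51.
Since 0 < η < 1, the good is a necessity.

0.51 (necessity)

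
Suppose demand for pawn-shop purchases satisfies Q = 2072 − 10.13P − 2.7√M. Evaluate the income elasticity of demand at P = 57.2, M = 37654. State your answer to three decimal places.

-0.270

At P = 57.2, M = 37654: Q = 968.639.
Holding P constant, ∂Q/∂M = -2.7/(2√M) = -0.0069571.
η_M = (∂Q/∂M)·(M/Q) = -0.0069571 × (37654/968.639) = -0.270.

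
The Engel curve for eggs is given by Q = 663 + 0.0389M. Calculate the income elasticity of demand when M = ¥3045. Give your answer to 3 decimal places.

At M = 3045: Q = 781.451.
dQ/dM = 0.0389.
η = (dQ/dM)·(M/Q) = 0.0389 × (3045/781.451) = 0.152.

0.152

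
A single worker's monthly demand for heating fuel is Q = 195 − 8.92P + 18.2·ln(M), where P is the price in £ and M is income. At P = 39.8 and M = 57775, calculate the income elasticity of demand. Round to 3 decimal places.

At P = 39.8, M = 57775: Q = 39.534.
Holding P constant, ∂Q/∂M = 18.2/M = 0.000315015.
η_M = (∂Q/∂M)·(M/Q) = 0.000315015 × (57775/39.534) = 0.460.

0.460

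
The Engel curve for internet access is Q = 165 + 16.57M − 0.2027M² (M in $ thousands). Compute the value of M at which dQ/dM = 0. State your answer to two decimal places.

dQ/dM = 16.57 − 0.4054M.
The good is inferior where dQ/dM < 0. Setting dQ/dM = 0 gives M = 16.57 / 0.4054 = 40.87.

40.87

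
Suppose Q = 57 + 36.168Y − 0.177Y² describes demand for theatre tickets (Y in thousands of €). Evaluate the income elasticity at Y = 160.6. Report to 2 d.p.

At Y = 160.6: Q = 1300.3331.
dQ/dY = 36.168 − 0.354Y = -20.68440.
η = (dQ/dY)·(Y/Q) = -20.68440 × (160.6/1300.3331) = -2.55.

-2.55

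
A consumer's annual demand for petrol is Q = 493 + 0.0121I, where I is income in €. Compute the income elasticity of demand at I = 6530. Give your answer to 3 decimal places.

At I = 6530: Q = 572.013.
dQ/dI = 0.0121.
η = (dQ/dI)·(I/Q) = 0.0121 × (6530/572.013) = 0.138.

0.138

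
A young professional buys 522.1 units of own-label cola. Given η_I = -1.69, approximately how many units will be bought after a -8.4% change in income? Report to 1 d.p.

596.2

%ΔQ ≈ η × %ΔI = -1.69 × (-8.4%) = 14.196%.
New Q ≈ 522.1 × (1 + 0.14196) = 596.2.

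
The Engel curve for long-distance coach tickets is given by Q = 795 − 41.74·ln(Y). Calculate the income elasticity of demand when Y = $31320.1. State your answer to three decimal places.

-0.115

At Y = 31320.1: Q = 362.907.
dQ/dY = -41.74/Y = -0.00133269 at this income.
η = (dQ/dY)·(Y/Q) = -0.00133269 × (31320.1/362.907) = -0.115.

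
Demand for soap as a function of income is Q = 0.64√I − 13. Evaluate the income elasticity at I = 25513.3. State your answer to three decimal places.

At I = 25513.3: Q = 89.226.
dQ/dI = 0.64/(2√I) = 0.0020034 at this income.
η = (dQ/dI)·(I/Q) = 0.0020034 × (25513.3/89.226) = 0.573.

0.573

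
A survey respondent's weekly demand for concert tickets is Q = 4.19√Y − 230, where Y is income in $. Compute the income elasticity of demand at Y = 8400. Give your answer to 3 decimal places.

1.247

At Y = 8400: Q = 154.020.
dQ/dY = 4.19/(2√Y) = 0.0228583 at this income.
η = (dQ/dY)·(Y/Q) = 0.0228583 × (8400/154.020) = 1.247.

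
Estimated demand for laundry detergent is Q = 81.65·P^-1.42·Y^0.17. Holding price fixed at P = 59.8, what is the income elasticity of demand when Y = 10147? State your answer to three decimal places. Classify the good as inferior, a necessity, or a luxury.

0.170 (necessity)

For a multiplicative demand Q = A·P^α·Y^β, the income elasticity is β everywhere.
Here β = 0.17, so η = 0.170.
Since 0 < η < 1, this is a necessity.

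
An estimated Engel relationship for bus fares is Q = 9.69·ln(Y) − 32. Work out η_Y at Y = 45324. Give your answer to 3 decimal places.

At Y = 45324: Q = 71.892.
dQ/dY = 9.69/Y = 0.000213794 at this income.
η = (dQ/dY)·(Y/Q) = 0.000213794 × (45324/71.892) = 0.135.

0.135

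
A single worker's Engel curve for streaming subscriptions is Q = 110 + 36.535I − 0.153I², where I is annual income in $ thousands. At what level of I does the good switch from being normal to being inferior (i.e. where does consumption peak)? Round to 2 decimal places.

dQ/dI = 36.535 − 0.306I.
The good is inferior where dQ/dI < 0. Setting dQ/dI = 0 gives I = 36.535 / 0.306 = 119.40.

119.40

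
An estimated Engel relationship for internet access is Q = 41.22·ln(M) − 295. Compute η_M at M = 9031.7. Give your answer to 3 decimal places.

At M = 9031.7: Q = 80.452.
dQ/dM = 41.22/M = 0.00456392 at this income.
η = (dQ/dM)·(M/Q) = 0.00456392 × (9031.7/80.452) = 0.512.

0.512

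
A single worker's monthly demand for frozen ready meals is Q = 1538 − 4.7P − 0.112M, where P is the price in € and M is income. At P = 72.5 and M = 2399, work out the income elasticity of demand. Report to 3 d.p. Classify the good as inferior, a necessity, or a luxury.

At P = 72.5, M = 2399: Q = 928.562.
Holding P constant, ∂Q/∂M = −0.112.
η_M = (∂Q/∂M)·(M/Q) = -0.112 × (2399/928.562) = -0.289.
Since η < 0, this is an inferior good.

-0.289 (inferior good)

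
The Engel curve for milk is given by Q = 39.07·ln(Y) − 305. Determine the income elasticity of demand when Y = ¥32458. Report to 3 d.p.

0.387

At Y = 32458: Q = 100.848.
dQ/dY = 39.07/Y = 0.00120371 at this income.
η = (dQ/dY)·(Y/Q) = 0.00120371 × (32458/100.848) = 0.387.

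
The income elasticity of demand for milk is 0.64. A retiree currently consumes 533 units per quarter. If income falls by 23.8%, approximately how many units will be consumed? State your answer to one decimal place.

%ΔQ ≈ η × %ΔI = 0.64 × (-23.8%) = -15.232%.
New Q ≈ 533 × (1 − 0.15232) = 451.8.

451.8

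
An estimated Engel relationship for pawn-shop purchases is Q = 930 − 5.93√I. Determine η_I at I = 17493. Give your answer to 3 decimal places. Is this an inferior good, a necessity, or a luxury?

-2.692 (inferior good)

At I = 17493: Q = 145.692.
dQ/dI = -5.93/(2√I) = -0.0224178 at this income.
η = (dQ/dI)·(I/Q) = -0.0224178 × (17493/145.692) = -2.692.
Since η < 0, the good is an inferior good.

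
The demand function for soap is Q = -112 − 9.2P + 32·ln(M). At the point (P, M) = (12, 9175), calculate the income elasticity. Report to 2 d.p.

At P = 12, M = 9175: Q = 69.576.
Holding P constant, ∂Q/∂M = 32/M = 0.00348774.
η_M = (∂Q/∂M)·(M/Q) = 0.00348774 × (9175/69.576) = 0.46.

0.46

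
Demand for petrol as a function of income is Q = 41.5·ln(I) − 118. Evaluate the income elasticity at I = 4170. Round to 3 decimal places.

0.182

At I = 4170: Q = 227.930.
dQ/dI = 41.5/I = 0.00995204 at this income.
η = (dQ/dI)·(I/Q) = 0.00995204 × (4170/227.930) = 0.182.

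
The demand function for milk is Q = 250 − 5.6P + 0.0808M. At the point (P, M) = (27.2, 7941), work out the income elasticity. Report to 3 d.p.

At P = 27.2, M = 7941: Q = 739.313.
Holding P constant, ∂Q/∂M = 0.0808.
η_M = (∂Q/∂M)·(M/Q) = 0.0808 × (7941/739.313) = 0.868.

0.868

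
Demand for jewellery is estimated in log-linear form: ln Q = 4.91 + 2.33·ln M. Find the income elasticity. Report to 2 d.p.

2.33

In a log-linear demand, the coefficient on ln M is the income elasticity.
So η = 2.33.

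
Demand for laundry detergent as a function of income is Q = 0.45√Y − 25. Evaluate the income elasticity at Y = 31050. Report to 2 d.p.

At Y = 31050: Q = 54.295.
dQ/dY = 0.45/(2√Y) = 0.00127688 at this income.
η = (dQ/dY)·(Y/Q) = 0.00127688 × (31050/54.295) = 0.73.

0.73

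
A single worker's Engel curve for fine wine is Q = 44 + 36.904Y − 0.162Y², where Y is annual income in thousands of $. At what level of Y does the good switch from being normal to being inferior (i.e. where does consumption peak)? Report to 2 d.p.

113.90

dQ/dY = 36.904 − 0.324Y.
The good is inferior where dQ/dY < 0. Setting dQ/dY = 0 gives Y = 36.904 / 0.324 = 113.90.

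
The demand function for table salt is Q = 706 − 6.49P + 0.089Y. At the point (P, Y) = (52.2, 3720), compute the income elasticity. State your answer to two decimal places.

0.47

At P = 52.2, Y = 3720: Q = 698.302.
Holding P constant, ∂Q/∂Y = 0.089.
η_Y = (∂Q/∂Y)·(Y/Q) = 0.089 × (3720/698.302) = 0.47.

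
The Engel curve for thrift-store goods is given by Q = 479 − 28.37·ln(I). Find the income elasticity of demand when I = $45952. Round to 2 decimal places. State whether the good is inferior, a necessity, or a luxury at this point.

At I = 45952: Q = 174.438.
dQ/dI = -28.37/I = -0.000617383 at this income.
η = (dQ/dI)·(I/Q) = -0.000617383 × (45952/174.438) = -0.16.
Since η < 0, the good is an inferior good.

-0.16 (inferior good)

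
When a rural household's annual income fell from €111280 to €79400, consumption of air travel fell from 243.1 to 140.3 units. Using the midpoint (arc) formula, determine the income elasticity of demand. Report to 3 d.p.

ΔQ = 140.3 − 243.1 = -102.8; midpoint Q̄ = (243.1 + 140.3)/2 = 191.7.
ΔI = 79400 − 111280 = -31880; midpoint Ī = (111280 + 79400)/2 = 95340.
η = (ΔQ/Q̄) ÷ (ΔI/Ī) = (-102.8/191.7) ÷ (-31880/95340) = 1.604.

1.604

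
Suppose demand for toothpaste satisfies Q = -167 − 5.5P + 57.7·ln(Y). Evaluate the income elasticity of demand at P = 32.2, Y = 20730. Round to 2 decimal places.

At P = 32.2, Y = 20730: Q = 229.400.
Holding P constant, ∂Q/∂Y = 57.7/Y = 0.00278341.
η_Y = (∂Q/∂Y)·(Y/Q) = 0.00278341 × (20730/229.400) = 0.25.

0.25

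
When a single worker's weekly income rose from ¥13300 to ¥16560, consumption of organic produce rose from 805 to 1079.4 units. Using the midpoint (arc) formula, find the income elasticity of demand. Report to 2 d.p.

1.33

ΔQ = 1079.4 − 805 = 274.4; midpoint Q̄ = (805 + 1079.4)/2 = 942.2.
ΔI = 16560 − 13300 = 3260; midpoint Ī = (13300 + 16560)/2 = 14930.
η = (ΔQ/Q̄) ÷ (ΔI/Ī) = (274.4/942.2) ÷ (3260/14930) = 1.33.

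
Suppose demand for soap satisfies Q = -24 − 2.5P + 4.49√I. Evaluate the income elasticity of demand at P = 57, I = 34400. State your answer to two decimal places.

0.62

At P = 57, I = 34400: Q = 666.271.
Holding P constant, ∂Q/∂I = 4.49/(2√I) = 0.0121042.
η_I = (∂Q/∂I)·(I/Q) = 0.0121042 × (34400/666.271) = 0.62.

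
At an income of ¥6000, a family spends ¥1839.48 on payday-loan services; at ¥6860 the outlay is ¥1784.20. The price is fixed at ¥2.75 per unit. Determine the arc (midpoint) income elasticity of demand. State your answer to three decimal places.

-0.228

With a constant price, Q₁ = 1839.48/2.75 = 668.902 and Q₂ = 1784.20/2.75 = 648.800 (equivalently, work directly with expenditure since P cancels).
Midpoint %ΔQ = (1784.20 − 1839.48)/1811.84 = -0.03051; midpoint %ΔI = (6860 − 6000)/6430 = 0.13375.
η = -0.03051 / 0.13375 = -0.228.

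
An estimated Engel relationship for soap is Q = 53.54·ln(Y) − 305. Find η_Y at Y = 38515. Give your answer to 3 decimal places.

0.206

At Y = 38515: Q = 260.318.
dQ/dY = 53.54/Y = 0.00139011 at this income.
η = (dQ/dY)·(Y/Q) = 0.00139011 × (38515/260.318) = 0.206.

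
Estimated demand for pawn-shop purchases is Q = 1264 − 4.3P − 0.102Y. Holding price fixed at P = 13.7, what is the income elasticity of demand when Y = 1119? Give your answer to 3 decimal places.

At P = 13.7, Y = 1119: Q = 1090.952.
Holding P constant, ∂Q/∂Y = −0.102.
η_Y = (∂Q/∂Y)·(Y/Q) = -0.102 × (1119/1090.952) = -0.105.

-0.105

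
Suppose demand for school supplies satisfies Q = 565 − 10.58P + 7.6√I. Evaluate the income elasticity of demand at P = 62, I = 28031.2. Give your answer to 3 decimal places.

0.538

At P = 62, I = 28031.2: Q = 1181.472.
Holding P constant, ∂Q/∂I = 7.6/(2√I) = 0.0226967.
η_I = (∂Q/∂I)·(I/Q) = 0.0226967 × (28031.2/1181.472) = 0.538.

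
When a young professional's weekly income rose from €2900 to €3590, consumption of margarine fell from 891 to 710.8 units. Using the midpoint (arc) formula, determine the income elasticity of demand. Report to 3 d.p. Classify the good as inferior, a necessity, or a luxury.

ΔQ = 710.8 − 891 = -180.2; midpoint Q̄ = (891 + 710.8)/2 = 800.9.
ΔI = 3590 − 2900 = 690; midpoint Ī = (2900 + 3590)/2 = 3245.
η = (ΔQ/Q̄) ÷ (ΔI/Ī) = (-180.2/800.9) ÷ (690/3245) = -1.058.
η < 0 ⇒ inferior good.

-1.058 (inferior good)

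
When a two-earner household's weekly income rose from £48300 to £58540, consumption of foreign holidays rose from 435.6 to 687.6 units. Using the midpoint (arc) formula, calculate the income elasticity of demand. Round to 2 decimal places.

2.34

ΔQ = 687.6 − 435.6 = 252; midpoint Q̄ = (435.6 + 687.6)/2 = 561.6.
ΔI = 58540 − 48300 = 10240; midpoint Ī = (48300 + 58540)/2 = 53420.
η = (ΔQ/Q̄) ÷ (ΔI/Ī) = (252/561.6) ÷ (10240/53420) = 2.34.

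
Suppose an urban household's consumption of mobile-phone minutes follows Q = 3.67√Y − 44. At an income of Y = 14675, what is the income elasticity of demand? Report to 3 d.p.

0.555

At Y = 14675: Q = 400.585.
dQ/dY = 3.67/(2√Y) = 0.0151477 at this income.
η = (dQ/dY)·(Y/Q) = 0.0151477 × (14675/400.585) = 0.555.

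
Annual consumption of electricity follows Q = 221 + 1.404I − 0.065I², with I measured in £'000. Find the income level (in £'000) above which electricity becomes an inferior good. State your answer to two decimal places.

10.80

dQ/dI = 1.404 − 0.13I.
The good is inferior where dQ/dI < 0. Setting dQ/dI = 0 gives I = 1.404 / 0.13 = 10.80.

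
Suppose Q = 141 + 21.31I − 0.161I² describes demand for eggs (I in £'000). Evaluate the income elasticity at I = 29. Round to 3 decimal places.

0.557

At I = 29: Q = 623.5890.
dQ/dI = 21.31 − 0.322I = 11.97200.
η = (dQ/dI)·(I/Q) = 11.97200 × (29/623.5890) = 0.557.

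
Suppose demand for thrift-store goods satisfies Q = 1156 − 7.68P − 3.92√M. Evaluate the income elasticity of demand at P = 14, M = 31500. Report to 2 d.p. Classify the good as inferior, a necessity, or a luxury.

At P = 14, M = 31500: Q = 352.749.
Holding P constant, ∂Q/∂M = -3.92/(2√M) = -0.0110433.
η_M = (∂Q/∂M)·(M/Q) = -0.0110433 × (31500/352.749) = -0.99.
Since η < 0, this is an inferior good.

-0.99 (inferior good)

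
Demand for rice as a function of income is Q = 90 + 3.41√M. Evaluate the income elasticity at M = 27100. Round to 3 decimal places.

0.431

At M = 27100: Q = 651.357.
dQ/dM = 3.41/(2√M) = 0.0103571 at this income.
η = (dQ/dM)·(M/Q) = 0.0103571 × (27100/651.357) = 0.431.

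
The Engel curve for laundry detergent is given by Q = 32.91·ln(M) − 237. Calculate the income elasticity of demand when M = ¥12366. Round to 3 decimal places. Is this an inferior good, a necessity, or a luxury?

0.450 (necessity)

At M = 12366: Q = 73.101.
dQ/dM = 32.91/M = 0.00266133 at this income.
η = (dQ/dM)·(M/Q) = 0.00266133 × (12366/73.101) = 0.450.
Since 0 < η < 1, the good is a necessity.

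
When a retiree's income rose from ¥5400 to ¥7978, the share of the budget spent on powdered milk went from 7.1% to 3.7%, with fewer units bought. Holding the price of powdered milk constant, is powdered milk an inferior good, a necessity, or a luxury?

Quantity demanded falls as income rises, so η < 0.

inferior good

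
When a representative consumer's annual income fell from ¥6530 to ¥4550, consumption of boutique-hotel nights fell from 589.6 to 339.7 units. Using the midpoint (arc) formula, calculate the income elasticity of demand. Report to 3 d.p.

ΔQ = 339.7 − 589.6 = -249.9; midpoint Q̄ = (589.6 + 339.7)/2 = 464.65.
ΔI = 4550 − 6530 = -1980; midpoint Ī = (6530 + 4550)/2 = 5540.
η = (ΔQ/Q̄) ÷ (ΔI/Ī) = (-249.9/464.65) ÷ (-1980/5540) = 1.505.

1.505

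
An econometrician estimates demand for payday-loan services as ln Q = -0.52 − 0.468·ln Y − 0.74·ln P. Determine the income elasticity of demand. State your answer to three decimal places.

In a log-linear demand, the coefficient on ln Y is the income elasticity.
So η = -0.468.

-0.468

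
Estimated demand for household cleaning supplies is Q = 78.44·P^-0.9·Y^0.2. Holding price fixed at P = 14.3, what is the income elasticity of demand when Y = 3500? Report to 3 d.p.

For a multiplicative demand Q = A·P^α·Y^β, the income elasticity is β everywhere.
Here β = 0.2, so η = 0.200.

0.200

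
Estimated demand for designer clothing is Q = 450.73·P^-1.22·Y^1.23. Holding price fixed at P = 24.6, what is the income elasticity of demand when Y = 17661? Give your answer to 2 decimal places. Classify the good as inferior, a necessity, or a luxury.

For a multiplicative demand Q = A·P^α·Y^β, the income elasticity is β everywhere.
Here β = 1.23, so η = 1.23.
Since η > 1, this is a luxury.

1.23 (luxury)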